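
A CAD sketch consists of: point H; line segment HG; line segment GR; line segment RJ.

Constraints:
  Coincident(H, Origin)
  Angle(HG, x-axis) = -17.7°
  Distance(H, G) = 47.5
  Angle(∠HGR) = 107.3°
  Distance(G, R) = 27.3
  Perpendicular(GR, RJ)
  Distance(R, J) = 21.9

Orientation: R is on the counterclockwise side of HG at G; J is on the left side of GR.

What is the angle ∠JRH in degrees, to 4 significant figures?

42.41°

∠HGR = 107.3°, so GR runs at -17.7° + (180° − 107.3°) = 55.00° from the x-axis; with |GR| = 27.3, R = G + 27.3·(cos 55.00°, sin 55.00°) = (60.91, 7.921). The perpendicularity gives RJ at right angles to GR; with |RJ| = 21.9 on the left of GR, J = R + 21.9·(-0.8192, 0.5736) = (42.97, 20.48). Then cos ∠JRH = RJ·RH / (|RJ||RH|), giving 42.41°.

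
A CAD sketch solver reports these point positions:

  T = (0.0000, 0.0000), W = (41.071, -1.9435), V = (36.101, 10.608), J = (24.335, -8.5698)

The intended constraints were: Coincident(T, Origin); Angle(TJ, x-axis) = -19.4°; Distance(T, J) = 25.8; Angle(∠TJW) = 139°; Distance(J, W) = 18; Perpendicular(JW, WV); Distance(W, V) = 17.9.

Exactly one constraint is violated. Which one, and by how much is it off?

Distance(W, V) = 17.9 — off by 4.40.

T = (0.00, 0.00) ✓; TJ at -19.40° ✓; |TJ| = 25.80 ✓; ∠TJW = 139.0° ✓; |JW| = 18.00 ✓; ∠(JW, WV) = 90.00° ✓; |WV| = 13.50 ✗.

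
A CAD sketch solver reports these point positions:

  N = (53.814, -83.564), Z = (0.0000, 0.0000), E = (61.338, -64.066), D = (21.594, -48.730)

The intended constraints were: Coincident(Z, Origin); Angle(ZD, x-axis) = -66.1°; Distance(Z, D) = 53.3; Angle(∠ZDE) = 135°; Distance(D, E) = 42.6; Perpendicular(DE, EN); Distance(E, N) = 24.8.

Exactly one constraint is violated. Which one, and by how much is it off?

Distance(E, N) = 24.8 — off by 3.90.

Z = (0.00, 0.00) ✓; ZD at -66.10° ✓; |ZD| = 53.30 ✓; ∠ZDE = 135.0° ✓; |DE| = 42.60 ✓; ∠(DE, EN) = 90.00° ✓; |EN| = 20.90 ✗.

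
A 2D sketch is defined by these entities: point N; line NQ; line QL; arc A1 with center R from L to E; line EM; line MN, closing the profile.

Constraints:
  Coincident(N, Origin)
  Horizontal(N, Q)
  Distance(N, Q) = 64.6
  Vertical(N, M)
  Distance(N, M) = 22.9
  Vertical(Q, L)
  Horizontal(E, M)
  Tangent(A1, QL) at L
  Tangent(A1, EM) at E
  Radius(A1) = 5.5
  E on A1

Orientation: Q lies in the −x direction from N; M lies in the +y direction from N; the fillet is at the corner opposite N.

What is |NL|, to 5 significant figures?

66.902

The virtual corner opposite N is at (-64.600, 22.900). A1 meets QL tangentially, so RL is at right angles to QL and A1 meets EM tangentially, so RE is at right angles to EM, with radius 5.5, so the center R sits 5.5 in from both sides at R = (-59.100, 17.400). That places the tangent points at L = (-64.600, 17.400) on QL and E = (-59.100, 22.900) on EM. Then |NL| = |L − N| = 66.902.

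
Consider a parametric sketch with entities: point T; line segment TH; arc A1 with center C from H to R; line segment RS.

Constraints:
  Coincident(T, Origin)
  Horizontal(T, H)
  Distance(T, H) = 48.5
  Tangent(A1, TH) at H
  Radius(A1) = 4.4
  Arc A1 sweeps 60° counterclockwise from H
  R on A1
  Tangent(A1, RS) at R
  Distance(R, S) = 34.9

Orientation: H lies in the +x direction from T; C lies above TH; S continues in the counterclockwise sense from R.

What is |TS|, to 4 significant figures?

76.93

T is at the origin; T and H share the same y with |TH| = 48.5 and H on the +x side, so H = (48.50, 0.000). The tangent condition forces CH to be normal to TH, so C = H + (0, 4.4) = (48.50, 4.400). On A1, H sits at bearing -90° from C; a 60° counterclockwise sweep puts R at bearing -30°, so R = C + 4.4·(cos -30°, sin -30°) = (52.31, 2.200). Since A1 is tangent to RS there, CR ⟂ RS, so RS runs along (−sin -30°, cos -30°); with |RS| = 34.9, S = (69.76, 32.42). Then |TS| = |S − T| = 76.93.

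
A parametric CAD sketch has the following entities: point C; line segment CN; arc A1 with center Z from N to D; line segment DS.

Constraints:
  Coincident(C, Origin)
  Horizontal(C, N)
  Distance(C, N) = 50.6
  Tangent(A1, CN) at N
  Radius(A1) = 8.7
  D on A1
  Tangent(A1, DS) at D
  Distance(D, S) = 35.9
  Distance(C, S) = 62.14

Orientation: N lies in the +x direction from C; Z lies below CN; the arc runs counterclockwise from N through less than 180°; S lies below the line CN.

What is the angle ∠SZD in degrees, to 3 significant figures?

76.4°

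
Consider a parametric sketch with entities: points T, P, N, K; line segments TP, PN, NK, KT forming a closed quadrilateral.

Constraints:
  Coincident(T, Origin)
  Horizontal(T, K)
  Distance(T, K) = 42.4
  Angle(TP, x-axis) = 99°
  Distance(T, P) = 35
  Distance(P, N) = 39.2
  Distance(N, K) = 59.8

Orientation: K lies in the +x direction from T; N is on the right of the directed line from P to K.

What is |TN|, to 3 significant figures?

17.6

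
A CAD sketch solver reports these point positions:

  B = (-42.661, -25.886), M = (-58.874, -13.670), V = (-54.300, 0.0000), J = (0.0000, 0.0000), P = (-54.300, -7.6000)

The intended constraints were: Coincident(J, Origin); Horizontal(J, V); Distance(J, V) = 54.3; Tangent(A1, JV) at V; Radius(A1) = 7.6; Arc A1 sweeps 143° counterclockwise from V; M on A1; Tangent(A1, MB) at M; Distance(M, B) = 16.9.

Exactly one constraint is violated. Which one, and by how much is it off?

Distance(M, B) = 16.9 — off by 3.40.

J = (0.00, 0.00) ✓; J.y = 0.00, V.y = 0.00 ✓; |JV| = 54.30 ✓; ∠(PV, VJ) = 90.00° ✓; |PV| = 7.600 ✓; bearing(P→M) − bearing(P→V) = 143.0° ✓; |PM| = 7.600 ✓; ∠(PM, MB) = 90.00° ✓; |MB| = 20.30 ✗.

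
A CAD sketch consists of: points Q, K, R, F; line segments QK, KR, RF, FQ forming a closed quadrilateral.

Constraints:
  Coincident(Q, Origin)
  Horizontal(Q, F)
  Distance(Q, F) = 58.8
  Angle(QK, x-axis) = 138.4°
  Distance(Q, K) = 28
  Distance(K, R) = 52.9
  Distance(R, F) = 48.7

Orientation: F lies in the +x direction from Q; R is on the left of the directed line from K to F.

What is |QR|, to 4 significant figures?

47.34

Q is at the origin; QF is horizontal with |QF| = 58.8 and F in +x, so F = (58.8, 0). QK runs at 138.4° with |QK| = 28.0, so K = (-20.94, 18.59). R is determined by |KR| = 52.9 and |RF| = 48.7 together: it lies at the intersection of circle(K, 52.9) and circle(F, 48.7). With |KF| = 81.88, the foot of the radical line on KF is 43.54 from K and the perpendicular offset is √(52.9² − 43.54²) = 30.04. Taking the left-of-KF solution: R = (28.29, 37.96).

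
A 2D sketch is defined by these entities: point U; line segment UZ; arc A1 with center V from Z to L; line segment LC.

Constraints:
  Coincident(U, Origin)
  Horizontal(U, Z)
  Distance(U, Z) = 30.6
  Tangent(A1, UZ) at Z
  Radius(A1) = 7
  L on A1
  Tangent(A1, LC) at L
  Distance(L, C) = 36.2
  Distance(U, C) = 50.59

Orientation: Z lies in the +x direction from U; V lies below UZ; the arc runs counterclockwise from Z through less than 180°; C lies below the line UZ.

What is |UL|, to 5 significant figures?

24.748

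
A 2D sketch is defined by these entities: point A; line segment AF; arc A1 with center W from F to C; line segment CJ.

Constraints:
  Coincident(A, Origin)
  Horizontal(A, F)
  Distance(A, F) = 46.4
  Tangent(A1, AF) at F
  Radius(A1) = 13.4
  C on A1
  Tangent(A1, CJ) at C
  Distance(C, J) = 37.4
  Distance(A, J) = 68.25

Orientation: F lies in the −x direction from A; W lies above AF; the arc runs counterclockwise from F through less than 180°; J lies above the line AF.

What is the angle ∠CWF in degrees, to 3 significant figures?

105°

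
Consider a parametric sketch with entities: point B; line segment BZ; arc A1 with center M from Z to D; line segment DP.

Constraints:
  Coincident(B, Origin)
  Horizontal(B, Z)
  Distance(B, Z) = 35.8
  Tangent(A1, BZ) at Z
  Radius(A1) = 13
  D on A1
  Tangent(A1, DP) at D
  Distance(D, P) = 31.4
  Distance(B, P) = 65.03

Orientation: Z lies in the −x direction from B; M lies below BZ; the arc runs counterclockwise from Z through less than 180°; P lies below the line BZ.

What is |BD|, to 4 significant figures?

50.69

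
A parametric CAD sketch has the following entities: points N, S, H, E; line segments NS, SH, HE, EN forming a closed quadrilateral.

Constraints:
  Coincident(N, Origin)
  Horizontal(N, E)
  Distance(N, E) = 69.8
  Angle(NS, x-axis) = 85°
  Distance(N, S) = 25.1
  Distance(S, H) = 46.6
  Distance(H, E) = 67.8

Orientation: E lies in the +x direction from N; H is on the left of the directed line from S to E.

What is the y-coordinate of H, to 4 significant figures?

58.15

N is at the origin; N and E share the same y with |NE| = 69.8 and E in +x, so E = (69.8, 0). NS runs at 85.0° with |NS| = 25.1, so S = (2.188, 25.00). H is determined by |SH| = 46.6 and |HE| = 67.8 together: it lies at the intersection of circle(S, 46.6) and circle(E, 67.8). With |SE| = 72.09, the foot of the radical line on SE is 19.22 from S and the perpendicular offset is √(46.6² − 19.22²) = 42.45. Taking the left-of-SE solution: H = (34.94, 58.15).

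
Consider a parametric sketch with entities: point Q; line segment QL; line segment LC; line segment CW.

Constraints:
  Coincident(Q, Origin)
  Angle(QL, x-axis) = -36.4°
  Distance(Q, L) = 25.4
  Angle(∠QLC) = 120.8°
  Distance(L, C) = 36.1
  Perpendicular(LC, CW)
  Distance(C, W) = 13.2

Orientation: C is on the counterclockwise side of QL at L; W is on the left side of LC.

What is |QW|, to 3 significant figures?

49.9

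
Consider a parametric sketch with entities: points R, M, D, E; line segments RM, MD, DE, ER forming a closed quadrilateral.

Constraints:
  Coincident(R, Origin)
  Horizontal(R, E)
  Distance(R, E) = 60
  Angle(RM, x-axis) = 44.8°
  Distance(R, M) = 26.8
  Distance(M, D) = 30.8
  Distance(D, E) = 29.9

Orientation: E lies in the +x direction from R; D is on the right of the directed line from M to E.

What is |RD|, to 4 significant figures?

32.89

Checks: |RE| = 60.00 ✓; |RM| = 26.80 ✓; |MD| = 30.80 ✓; |DE| = 29.90 ✓.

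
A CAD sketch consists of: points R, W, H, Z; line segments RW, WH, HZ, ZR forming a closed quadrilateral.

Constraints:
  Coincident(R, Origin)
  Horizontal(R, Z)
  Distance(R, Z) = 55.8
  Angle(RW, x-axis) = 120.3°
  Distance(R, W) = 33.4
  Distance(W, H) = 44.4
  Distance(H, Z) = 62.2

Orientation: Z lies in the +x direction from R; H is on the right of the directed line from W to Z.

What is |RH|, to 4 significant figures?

14.72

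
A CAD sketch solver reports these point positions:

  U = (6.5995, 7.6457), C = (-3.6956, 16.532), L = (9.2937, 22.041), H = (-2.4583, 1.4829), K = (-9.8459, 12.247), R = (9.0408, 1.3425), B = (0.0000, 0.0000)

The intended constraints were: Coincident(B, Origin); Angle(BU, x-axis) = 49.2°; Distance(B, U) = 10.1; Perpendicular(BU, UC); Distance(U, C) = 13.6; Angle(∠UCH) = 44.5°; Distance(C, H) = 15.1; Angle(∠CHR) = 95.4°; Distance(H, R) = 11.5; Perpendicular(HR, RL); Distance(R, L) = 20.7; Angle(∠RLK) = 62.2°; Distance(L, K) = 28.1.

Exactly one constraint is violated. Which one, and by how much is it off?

Distance(L, K) = 28.1 — off by 6.60.

B = (0.00, 0.00) ✓; BU at 49.20° ✓; |BU| = 10.10 ✓; ∠(BU, UC) = 90.00° ✓; |UC| = 13.60 ✓; ∠UCH = 44.50° ✓; |CH| = 15.10 ✓; ∠CHR = 95.40° ✓; |HR| = 11.50 ✓; ∠(HR, RL) = 90.00° ✓; |RL| = 20.70 ✓; ∠RLK = 62.20° ✓; |LK| = 21.50 ✗.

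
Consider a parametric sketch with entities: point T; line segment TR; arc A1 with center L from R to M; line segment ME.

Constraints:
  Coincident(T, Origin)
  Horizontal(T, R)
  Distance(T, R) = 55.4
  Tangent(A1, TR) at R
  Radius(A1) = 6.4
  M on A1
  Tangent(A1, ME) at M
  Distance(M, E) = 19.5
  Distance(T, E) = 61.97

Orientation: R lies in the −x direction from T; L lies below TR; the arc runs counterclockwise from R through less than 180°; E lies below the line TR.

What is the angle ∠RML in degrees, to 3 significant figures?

36.5°

Checks: |LM| = 6.400 ✓; ∠(LM, ME) = 90.00° ✓; |ME| = 19.50 ✓; |TE| = 61.97 ✓.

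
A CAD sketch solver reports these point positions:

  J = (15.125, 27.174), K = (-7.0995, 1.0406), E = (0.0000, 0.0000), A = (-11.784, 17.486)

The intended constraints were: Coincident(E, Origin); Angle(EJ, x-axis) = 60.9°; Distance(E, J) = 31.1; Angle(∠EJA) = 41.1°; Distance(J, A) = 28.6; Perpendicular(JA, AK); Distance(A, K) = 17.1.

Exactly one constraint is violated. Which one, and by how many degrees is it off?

Perpendicular(JA, AK) — off by 3.90°.

E = (0.00, 0.00) ✓; EJ at 60.90° ✓; |EJ| = 31.10 ✓; ∠EJA = 41.10° ✓; |JA| = 28.60 ✓; ∠(JA, AK) = 86.10° ✗; |AK| = 17.10 ✓.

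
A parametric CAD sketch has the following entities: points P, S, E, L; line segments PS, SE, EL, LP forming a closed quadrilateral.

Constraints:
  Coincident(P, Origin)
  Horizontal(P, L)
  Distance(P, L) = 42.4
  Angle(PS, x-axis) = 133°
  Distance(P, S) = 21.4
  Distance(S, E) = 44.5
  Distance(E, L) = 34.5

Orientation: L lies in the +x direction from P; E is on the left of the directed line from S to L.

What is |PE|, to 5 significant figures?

41.206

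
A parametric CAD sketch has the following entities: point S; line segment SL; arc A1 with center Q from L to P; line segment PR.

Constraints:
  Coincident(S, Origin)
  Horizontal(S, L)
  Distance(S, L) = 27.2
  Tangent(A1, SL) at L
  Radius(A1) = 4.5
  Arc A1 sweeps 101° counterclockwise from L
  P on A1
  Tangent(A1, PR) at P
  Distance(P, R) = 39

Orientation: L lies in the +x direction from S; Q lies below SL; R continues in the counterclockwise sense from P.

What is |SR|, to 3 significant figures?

53.1

S is at the origin; S and L share the same y with |SL| = 27.2 and L on the +x side, so L = (27.2, 0.00). Since A1 is tangent to SL there, QL ⟂ SL, so Q = L + (0, -4.5) = (27.2, -4.50). On A1, L sits at bearing 90° from Q; a 101° counterclockwise sweep puts P at bearing 191°, so P = Q + 4.5·(cos 191°, sin 191°) = (22.8, -5.36). Since A1 is tangent to PR there, QP ⟂ PR, so PR runs along (−sin 191°, cos 191°); with |PR| = 39.0, R = (30.2, -43.6). Then |SR| = |R − S| = 53.1.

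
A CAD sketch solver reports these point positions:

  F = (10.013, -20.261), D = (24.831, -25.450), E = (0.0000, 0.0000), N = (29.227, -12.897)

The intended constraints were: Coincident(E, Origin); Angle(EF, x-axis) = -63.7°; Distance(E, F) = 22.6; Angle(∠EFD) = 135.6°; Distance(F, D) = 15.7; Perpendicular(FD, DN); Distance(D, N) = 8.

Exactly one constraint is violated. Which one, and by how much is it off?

Distance(D, N) = 8 — off by 5.30.

E = (0.00, 0.00) ✓; EF at -63.70° ✓; |EF| = 22.60 ✓; ∠EFD = 135.6° ✓; |FD| = 15.70 ✓; ∠(FD, DN) = 90.00° ✓; |DN| = 13.30 ✗.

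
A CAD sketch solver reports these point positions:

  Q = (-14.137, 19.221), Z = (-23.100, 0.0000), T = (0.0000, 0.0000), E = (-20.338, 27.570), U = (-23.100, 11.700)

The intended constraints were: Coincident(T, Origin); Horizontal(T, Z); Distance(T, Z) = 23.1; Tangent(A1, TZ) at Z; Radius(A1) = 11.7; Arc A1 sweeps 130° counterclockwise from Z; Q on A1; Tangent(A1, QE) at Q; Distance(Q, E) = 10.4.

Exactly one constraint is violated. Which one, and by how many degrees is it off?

Tangent(A1, QE) at Q — off by 3.40°.

T = (0.00, 0.00) ✓; T.y = 0.00, Z.y = 0.00 ✓; |TZ| = 23.10 ✓; ∠(UZ, ZT) = 90.00° ✓; |UZ| = 11.70 ✓; bearing(U→Q) − bearing(U→Z) = 130.0° ✓; |UQ| = 11.70 ✓; ∠(UQ, QE) = 93.40° ✗; |QE| = 10.40 ✓.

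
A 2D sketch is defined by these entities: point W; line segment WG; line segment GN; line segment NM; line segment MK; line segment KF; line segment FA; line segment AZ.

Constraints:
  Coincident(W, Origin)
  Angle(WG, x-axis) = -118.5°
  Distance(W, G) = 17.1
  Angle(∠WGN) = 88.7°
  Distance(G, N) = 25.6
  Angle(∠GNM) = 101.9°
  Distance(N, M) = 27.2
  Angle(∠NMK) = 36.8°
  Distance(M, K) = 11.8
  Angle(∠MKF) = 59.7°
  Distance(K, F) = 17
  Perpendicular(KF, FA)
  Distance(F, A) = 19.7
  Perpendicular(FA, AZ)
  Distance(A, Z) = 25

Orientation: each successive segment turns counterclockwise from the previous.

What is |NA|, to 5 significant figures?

37.396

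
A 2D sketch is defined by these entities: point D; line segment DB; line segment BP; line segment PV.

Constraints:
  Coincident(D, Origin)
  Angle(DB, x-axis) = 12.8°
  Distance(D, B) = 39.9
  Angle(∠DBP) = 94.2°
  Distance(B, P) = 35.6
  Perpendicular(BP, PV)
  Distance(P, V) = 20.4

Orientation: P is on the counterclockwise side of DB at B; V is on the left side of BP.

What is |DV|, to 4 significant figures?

43.13

∠DBP = 94.2°, so BP runs at 12.8° + (180° − 94.2°) = 98.60° from the x-axis; with |BP| = 35.6, P = B + 35.6·(cos 98.60°, sin 98.60°) = (33.59, 44.04). The perpendicularity gives PV at right angles to BP; with |PV| = 20.4 on the left of BP, V = P + 20.4·(-0.9888, -0.1495) = (13.41, 40.99). Then |DV| = |V − D| = 43.13.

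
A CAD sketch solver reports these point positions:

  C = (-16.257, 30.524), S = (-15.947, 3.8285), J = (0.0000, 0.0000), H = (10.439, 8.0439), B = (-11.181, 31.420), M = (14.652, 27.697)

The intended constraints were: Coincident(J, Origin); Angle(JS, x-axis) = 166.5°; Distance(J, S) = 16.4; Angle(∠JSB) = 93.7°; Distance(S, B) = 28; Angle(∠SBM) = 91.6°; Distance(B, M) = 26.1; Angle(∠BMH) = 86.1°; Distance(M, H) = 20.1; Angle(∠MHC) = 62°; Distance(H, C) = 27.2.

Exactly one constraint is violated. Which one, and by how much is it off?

Distance(H, C) = 27.2 — off by 7.70.

J = (0.00, 0.00) ✓; JS at 166.5° ✓; |JS| = 16.40 ✓; ∠JSB = 93.70° ✓; |SB| = 28.00 ✓; ∠SBM = 91.60° ✓; |BM| = 26.10 ✓; ∠BMH = 86.10° ✓; |MH| = 20.10 ✓; ∠MHC = 62.00° ✓; |HC| = 34.90 ✗.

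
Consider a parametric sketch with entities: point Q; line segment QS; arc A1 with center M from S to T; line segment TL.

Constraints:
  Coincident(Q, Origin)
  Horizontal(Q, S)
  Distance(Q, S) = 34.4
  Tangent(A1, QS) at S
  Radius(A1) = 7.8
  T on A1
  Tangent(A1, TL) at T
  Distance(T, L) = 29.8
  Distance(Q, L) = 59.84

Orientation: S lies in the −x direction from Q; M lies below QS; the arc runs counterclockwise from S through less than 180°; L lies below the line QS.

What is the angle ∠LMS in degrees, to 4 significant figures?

153.1°

Q is at the origin; Q and S share the same y with |QS| = 34.4 and S on the −x side, so S = (-34.40, 0.000). Since A1 is tangent to QS there, MS ⟂ QS, so M = S + (0, -7.8) = (-34.40, -7.800). Since MT ⟂ TL (tangency), |ML| = √(7.8² + 29.8²) = 30.80 regardless of where T sits on A1. So L lies on both circle(Q, 59.84) and circle(M, 30.80); the below-QS intersection is L = (-48.34, -35.27). T is the foot of the tangent from L: T = (-42.02, -6.146).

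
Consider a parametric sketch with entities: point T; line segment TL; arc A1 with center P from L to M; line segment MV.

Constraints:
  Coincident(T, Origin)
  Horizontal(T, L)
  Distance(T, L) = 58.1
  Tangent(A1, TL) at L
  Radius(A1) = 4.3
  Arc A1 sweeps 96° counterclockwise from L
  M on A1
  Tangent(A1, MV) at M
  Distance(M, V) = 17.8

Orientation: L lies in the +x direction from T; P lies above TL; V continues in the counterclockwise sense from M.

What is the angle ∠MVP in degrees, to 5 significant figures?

13.581°

On A1, L sits at bearing -90° from P; a 96° counterclockwise sweep puts M at bearing 6°, so M = P + 4.3·(cos 6°, sin 6°) = (62.376, 4.7495). Tangency of A1 to MV means the radius PM is perpendicular to MV, so MV runs along (−sin 6°, cos 6°); with |MV| = 17.8, V = (60.516, 22.452). Then cos ∠MVP = VM·VP / (|VM||VP|), giving 13.581°.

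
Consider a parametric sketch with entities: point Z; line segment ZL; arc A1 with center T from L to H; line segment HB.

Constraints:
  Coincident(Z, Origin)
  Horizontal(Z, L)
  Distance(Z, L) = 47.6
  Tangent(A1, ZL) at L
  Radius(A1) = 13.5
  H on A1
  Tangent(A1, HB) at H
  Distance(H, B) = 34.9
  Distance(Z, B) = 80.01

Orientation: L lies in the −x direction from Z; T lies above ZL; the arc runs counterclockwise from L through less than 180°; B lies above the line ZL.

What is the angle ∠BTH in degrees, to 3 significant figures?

68.9°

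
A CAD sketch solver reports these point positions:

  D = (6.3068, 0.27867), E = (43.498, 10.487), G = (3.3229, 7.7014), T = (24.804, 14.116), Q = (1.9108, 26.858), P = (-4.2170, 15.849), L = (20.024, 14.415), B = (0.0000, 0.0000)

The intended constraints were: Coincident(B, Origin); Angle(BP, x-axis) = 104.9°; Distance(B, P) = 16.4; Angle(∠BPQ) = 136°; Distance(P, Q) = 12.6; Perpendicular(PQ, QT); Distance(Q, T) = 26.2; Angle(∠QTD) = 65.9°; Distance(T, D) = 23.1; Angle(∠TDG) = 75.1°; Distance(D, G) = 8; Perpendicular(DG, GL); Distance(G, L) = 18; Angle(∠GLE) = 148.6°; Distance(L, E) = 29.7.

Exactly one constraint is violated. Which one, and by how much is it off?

Distance(L, E) = 29.7 — off by 5.90.

B = (0.00, 0.00) ✓; BP at 104.9° ✓; |BP| = 16.40 ✓; ∠BPQ = 136.0° ✓; |PQ| = 12.60 ✓; ∠(PQ, QT) = 90.00° ✓; |QT| = 26.20 ✓; ∠QTD = 65.90° ✓; |TD| = 23.10 ✓; ∠TDG = 75.10° ✓; |DG| = 8.000 ✓; ∠(DG, GL) = 90.00° ✓; |GL| = 18.00 ✓; ∠GLE = 148.6° ✓; |LE| = 23.80 ✗.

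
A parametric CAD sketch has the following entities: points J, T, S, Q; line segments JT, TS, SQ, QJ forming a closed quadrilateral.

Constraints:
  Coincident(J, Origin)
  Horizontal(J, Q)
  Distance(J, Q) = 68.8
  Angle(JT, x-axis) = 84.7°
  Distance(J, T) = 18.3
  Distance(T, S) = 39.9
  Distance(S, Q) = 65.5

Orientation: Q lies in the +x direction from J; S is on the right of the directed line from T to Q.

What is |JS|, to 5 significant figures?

22.420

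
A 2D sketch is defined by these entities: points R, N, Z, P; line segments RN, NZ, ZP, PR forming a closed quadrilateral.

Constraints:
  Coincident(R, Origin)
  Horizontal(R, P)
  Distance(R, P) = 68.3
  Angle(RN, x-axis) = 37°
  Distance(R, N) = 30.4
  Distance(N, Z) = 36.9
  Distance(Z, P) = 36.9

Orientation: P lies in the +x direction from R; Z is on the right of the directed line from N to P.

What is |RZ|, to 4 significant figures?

39.28

R is at the origin; R and P share the same y with |RP| = 68.3 and P in +x, so P = (68.3, 0). RN runs at 37.0° with |RN| = 30.4, so N = (24.28, 18.30). Z is determined by |NZ| = 36.9 and |ZP| = 36.9 together: it lies at the intersection of circle(N, 36.9) and circle(P, 36.9). With |NP| = 47.67, the foot of the radical line on NP is 23.84 from N and the perpendicular offset is √(36.9² − 23.84²) = 28.17. Taking the right-of-NP solution: Z = (35.48, -16.86).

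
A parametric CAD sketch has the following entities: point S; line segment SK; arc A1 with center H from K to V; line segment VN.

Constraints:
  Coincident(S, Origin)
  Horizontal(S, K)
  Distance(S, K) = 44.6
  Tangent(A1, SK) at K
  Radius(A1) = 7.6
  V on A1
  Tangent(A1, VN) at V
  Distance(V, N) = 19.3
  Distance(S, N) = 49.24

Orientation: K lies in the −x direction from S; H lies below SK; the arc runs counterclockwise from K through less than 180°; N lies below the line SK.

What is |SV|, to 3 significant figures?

52.3

Checks: |HV| = 7.600 ✓; ∠(HV, VN) = 90.00° ✓; |VN| = 19.30 ✓; |SN| = 49.24 ✓.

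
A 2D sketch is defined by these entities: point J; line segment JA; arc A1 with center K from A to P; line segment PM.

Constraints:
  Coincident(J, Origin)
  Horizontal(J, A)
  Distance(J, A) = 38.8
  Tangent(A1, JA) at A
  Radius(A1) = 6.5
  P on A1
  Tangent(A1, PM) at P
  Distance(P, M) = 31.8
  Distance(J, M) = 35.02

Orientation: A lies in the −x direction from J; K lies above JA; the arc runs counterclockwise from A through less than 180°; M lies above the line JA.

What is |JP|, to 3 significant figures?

33.4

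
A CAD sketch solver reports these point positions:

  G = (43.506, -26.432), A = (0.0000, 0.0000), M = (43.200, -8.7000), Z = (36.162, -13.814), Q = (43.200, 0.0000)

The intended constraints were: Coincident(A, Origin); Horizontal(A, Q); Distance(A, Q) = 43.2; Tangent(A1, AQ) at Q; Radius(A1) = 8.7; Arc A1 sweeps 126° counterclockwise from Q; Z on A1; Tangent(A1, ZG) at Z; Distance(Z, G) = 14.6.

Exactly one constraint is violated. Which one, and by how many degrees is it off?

Tangent(A1, ZG) at Z — off by 5.80°.

A = (0.00, 0.00) ✓; A.y = 0.00, Q.y = 0.00 ✓; |AQ| = 43.20 ✓; ∠(MQ, QA) = 90.00° ✓; |MQ| = 8.700 ✓; bearing(M→Z) − bearing(M→Q) = 126.0° ✓; |MZ| = 8.700 ✓; ∠(MZ, ZG) = 95.80° ✗; |ZG| = 14.60 ✓.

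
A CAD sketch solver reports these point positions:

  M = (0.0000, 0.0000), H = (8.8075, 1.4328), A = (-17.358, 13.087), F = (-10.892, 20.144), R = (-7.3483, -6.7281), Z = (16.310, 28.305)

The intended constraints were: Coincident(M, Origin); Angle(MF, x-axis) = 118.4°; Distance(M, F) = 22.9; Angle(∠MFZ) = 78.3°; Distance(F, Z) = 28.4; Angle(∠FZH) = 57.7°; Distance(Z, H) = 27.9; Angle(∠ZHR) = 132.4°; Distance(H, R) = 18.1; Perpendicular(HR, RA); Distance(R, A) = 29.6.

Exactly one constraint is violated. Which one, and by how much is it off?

Distance(R, A) = 29.6 — off by 7.40.

M = (0.00, 0.00) ✓; MF at 118.4° ✓; |MF| = 22.90 ✓; ∠MFZ = 78.30° ✓; |FZ| = 28.40 ✓; ∠FZH = 57.70° ✓; |ZH| = 27.90 ✓; ∠ZHR = 132.4° ✓; |HR| = 18.10 ✓; ∠(HR, RA) = 90.00° ✓; |RA| = 22.20 ✗.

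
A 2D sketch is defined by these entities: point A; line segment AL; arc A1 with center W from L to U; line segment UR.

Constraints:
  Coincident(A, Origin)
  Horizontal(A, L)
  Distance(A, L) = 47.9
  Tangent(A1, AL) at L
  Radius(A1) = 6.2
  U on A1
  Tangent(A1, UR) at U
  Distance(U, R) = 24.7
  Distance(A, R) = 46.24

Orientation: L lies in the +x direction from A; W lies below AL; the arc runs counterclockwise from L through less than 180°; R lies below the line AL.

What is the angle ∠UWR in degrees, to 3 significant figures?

75.9°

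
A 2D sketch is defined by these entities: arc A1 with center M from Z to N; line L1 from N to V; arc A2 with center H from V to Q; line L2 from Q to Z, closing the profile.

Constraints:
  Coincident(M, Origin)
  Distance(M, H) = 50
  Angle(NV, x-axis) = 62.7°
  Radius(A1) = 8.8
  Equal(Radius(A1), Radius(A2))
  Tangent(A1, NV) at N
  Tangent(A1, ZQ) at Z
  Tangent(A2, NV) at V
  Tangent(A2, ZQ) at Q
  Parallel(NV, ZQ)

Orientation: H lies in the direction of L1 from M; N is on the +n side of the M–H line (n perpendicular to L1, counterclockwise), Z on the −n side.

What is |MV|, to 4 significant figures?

50.77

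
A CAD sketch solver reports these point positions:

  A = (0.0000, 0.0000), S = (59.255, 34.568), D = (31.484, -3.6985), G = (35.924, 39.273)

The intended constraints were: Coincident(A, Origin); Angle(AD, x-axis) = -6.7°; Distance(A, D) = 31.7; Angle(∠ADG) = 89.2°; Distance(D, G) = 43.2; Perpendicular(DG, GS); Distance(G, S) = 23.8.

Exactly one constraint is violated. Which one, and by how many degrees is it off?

Perpendicular(DG, GS) — off by 5.50°.

A = (0.00, 0.00) ✓; AD at -6.700° ✓; |AD| = 31.70 ✓; ∠ADG = 89.20° ✓; |DG| = 43.20 ✓; ∠(DG, GS) = 95.50° ✗; |GS| = 23.80 ✓.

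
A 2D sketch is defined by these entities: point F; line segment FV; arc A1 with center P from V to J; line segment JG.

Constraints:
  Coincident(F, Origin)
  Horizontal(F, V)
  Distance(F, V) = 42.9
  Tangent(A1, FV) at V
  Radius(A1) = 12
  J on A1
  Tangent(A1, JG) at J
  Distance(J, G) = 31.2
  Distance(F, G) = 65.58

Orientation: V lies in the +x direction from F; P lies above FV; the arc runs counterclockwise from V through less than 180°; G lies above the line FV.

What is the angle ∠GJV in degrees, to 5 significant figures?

128.54°

F is at the origin; F and V share the same y with |FV| = 42.9 and V on the +x side, so V = (42.900, 0.0000). Tangency of A1 to FV means the radius PV is perpendicular to FV, so P = V + (0, 12) = (42.900, 12.000). Since PJ ⟂ JG (tangency), |PG| = √(12.0² + 31.2²) = 33.428 regardless of where J sits on A1. So G lies on both circle(F, 65.58) and circle(P, 33.428); the above-FV intersection is G = (47.616, 45.094). J is the foot of the tangent from G: J = (54.596, 14.685).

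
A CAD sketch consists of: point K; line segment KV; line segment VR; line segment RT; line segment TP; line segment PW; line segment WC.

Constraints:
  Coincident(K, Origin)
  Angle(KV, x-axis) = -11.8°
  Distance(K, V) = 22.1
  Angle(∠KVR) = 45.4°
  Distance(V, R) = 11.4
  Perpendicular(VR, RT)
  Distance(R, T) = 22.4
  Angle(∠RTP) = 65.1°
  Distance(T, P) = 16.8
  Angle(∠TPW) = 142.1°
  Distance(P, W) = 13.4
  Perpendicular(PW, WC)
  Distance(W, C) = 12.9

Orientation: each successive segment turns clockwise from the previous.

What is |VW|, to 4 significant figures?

10.53

K is at the origin; KV runs at -11.8° with length 22.1, so V = (21.63, -4.519). ∠KVR = 45.4° gives VR at -146.4° from the x-axis; with |VR| = 11.4, R = (12.14, -10.83). VR is perpendicular to RT, so RT runs at 123.6°; with |RT| = 22.4, T = (-0.2583, 7.829). ∠RTP = 65.1° gives TP at 8.700° from the x-axis; with |TP| = 16.8, P = (16.35, 10.37). ∠TPW = 142.1° gives PW at -29.20° from the x-axis; with |PW| = 13.4, W = (28.05, 3.833). Then |VW| = |W − V| = 10.53.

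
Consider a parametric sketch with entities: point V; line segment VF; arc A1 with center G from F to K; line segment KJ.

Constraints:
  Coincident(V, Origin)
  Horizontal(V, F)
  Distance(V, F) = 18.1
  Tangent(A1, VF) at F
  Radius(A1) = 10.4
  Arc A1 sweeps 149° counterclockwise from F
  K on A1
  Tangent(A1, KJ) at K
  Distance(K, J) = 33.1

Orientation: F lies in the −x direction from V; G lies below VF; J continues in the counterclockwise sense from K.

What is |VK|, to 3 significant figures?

30.4

Tangency of A1 to VF means the radius GF is perpendicular to VF, so G = F + (0, -10.4) = (-18.1, -10.4). On A1, F sits at bearing 90° from G; a 149° counterclockwise sweep puts K at bearing 239°, so K = G + 10.4·(cos 239°, sin 239°) = (-23.5, -19.3). Then |VK| = |K − V| = 30.4.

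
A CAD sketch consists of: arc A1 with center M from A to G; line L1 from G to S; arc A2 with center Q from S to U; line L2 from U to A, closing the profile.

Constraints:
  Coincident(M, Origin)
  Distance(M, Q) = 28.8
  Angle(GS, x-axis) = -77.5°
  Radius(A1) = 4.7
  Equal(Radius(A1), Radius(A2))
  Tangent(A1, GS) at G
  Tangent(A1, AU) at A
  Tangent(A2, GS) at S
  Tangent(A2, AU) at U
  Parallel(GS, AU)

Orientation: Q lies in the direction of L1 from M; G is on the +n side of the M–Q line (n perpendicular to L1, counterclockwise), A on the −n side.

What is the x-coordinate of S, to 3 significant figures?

10.8

The slot axis is L1's direction at -77.5°, so u = (cos -77.5°, sin -77.5°) = (0.216, -0.976) and n = (−sin -77.5°, cos -77.5°) = (0.976, 0.216). M is at the origin and Q lies 28.8 along u from M, so Q = 28.8·u = (6.23, -28.1). Tangency of A1 to both parallel lines with radius 4.7 puts G and A at M ± 4.7·n: G = (4.59, 1.02), A = (-4.59, -1.02). Equal radii place S and U the same way about Q: S = Q + 4.7·n = (10.8, -27.1), U = Q − 4.7·n = (1.64, -29.1). So S.x = 10.8.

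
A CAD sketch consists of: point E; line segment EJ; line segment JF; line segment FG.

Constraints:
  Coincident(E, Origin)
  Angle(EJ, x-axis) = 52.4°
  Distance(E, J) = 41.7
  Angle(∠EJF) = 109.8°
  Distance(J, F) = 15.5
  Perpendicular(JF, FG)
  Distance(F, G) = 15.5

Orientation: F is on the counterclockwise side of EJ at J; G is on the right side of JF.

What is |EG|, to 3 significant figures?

62.2

E is at the origin; EJ runs at 52.4° with length 41.7, so J = 41.7·(cos 52.4°, sin 52.4°) = (25.4, 33.0). ∠EJF = 109.8°, so JF runs at 52.4° + (180° − 109.8°) = 123° from the x-axis; with |JF| = 15.5, F = J + 15.5·(cos 123°, sin 123°) = (17.1, 46.1). JF ⟂ FG; with |FG| = 15.5 on the right of JF, G = F + 15.5·(0.842, 0.539) = (30.2, 54.4). Then |EG| = |G − E| = 62.2.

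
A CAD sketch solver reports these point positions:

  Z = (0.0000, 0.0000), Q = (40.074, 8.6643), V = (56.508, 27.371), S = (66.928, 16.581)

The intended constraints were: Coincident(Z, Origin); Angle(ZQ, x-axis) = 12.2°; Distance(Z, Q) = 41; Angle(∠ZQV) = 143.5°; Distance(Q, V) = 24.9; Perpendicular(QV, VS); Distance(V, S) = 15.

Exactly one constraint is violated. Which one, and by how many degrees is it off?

Perpendicular(QV, VS) — off by 4.70°.

Z = (0.00, 0.00) ✓; ZQ at 12.20° ✓; |ZQ| = 41.00 ✓; ∠ZQV = 143.5° ✓; |QV| = 24.90 ✓; ∠(QV, VS) = 94.70° ✗; |VS| = 15.00 ✓.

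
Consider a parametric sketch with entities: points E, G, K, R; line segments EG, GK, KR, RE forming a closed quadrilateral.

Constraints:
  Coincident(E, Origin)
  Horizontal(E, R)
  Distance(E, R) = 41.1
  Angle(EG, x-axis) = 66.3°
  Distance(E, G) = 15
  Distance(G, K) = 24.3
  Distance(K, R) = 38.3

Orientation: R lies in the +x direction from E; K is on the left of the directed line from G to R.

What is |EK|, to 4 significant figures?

38.99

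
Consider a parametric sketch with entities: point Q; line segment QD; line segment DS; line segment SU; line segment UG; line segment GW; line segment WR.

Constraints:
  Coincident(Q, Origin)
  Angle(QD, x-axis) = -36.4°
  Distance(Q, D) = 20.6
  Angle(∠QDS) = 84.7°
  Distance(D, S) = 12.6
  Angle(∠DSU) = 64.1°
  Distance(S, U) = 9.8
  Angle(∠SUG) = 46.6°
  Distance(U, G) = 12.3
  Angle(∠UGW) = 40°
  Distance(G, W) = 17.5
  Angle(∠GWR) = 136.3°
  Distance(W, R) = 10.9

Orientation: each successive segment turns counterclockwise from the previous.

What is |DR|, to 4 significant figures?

27.72

Q is at the origin; QD runs at -36.4° with length 20.6, so D = (16.58, -12.22). ∠QDS = 84.7° gives DS at 58.90° from the x-axis; with |DS| = 12.6, S = (23.09, -1.435). ∠DSU = 64.1° gives SU at 174.8° from the x-axis; with |SU| = 9.8, U = (13.33, -0.5473). ∠SUG = 46.6° gives UG at -51.80° from the x-axis; with |UG| = 12.3, G = (20.94, -10.21). ∠UGW = 40.0° gives GW at 88.20° from the x-axis; with |GW| = 17.5, W = (21.49, 7.278). ∠GWR = 136.3° gives WR at 131.9° from the x-axis; with |WR| = 10.9, R = (14.21, 15.39). Then |DR| = |R − D| = 27.72.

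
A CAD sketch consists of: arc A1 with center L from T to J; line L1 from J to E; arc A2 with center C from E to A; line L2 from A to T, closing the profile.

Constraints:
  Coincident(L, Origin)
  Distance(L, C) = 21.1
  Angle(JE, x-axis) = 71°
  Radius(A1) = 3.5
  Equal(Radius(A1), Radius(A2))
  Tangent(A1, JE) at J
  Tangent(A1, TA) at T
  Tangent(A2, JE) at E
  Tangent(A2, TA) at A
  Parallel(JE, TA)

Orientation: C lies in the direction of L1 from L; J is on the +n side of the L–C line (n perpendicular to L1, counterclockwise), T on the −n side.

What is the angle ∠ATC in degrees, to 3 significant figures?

9.42°

The slot axis is L1's direction at 71.0°, so u = (cos 71.0°, sin 71.0°) = (0.326, 0.946) and n = (−sin 71.0°, cos 71.0°) = (-0.946, 0.326). L is at the origin and C lies 21.1 along u from L, so C = 21.1·u = (6.87, 20.0). Tangency of A1 to both parallel lines with radius 3.5 puts J and T at L ± 3.5·n: J = (-3.31, 1.14), T = (3.31, -1.14). Equal radii place E and A the same way about C: E = C + 3.5·n = (3.56, 21.1), A = C − 3.5·n = (10.2, 18.8). Then cos ∠ATC = TA·TC / (|TA||TC|), giving 9.42°.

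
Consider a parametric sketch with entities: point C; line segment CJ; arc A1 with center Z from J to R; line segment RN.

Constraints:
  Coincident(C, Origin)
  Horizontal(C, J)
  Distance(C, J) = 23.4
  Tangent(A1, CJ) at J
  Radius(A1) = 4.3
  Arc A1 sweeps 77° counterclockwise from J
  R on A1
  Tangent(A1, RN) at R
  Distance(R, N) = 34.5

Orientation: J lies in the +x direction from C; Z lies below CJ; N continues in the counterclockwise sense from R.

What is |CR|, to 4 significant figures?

19.50

The tangent condition forces ZJ to be normal to CJ, so Z = J + (0, -4.3) = (23.40, -4.300). On A1, J sits at bearing 90° from Z; a 77° counterclockwise sweep puts R at bearing 167°, so R = Z + 4.3·(cos 167°, sin 167°) = (19.21, -3.333). Then |CR| = |R − C| = 19.50.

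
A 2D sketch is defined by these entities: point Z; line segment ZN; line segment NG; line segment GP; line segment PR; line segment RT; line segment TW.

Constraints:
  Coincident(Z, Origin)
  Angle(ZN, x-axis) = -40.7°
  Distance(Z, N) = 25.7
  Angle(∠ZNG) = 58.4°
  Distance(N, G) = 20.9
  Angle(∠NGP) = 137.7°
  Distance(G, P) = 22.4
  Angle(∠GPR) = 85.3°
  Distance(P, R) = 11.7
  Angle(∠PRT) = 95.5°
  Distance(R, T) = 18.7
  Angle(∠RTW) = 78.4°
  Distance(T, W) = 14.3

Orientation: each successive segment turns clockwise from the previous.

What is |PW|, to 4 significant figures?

17.11

Z is at the origin; ZN runs at -40.7° with length 25.7, so N = (19.48, -16.76). ∠ZNG = 58.4° gives NG at -162.3° from the x-axis; with |NG| = 20.9, G = (-0.4266, -23.11). ∠NGP = 137.7° gives GP at 155.4° from the x-axis; with |GP| = 22.4, P = (-20.79, -13.79). ∠GPR = 85.3° gives PR at 60.70° from the x-axis; with |PR| = 11.7, R = (-15.07, -3.585). ∠PRT = 95.5° gives RT at -23.80° from the x-axis; with |RT| = 18.7, T = (2.042, -11.13). ∠RTW = 78.4° gives TW at -125.4° from the x-axis; with |TW| = 14.3, W = (-6.242, -22.79). Then |PW| = |W − P| = 17.11.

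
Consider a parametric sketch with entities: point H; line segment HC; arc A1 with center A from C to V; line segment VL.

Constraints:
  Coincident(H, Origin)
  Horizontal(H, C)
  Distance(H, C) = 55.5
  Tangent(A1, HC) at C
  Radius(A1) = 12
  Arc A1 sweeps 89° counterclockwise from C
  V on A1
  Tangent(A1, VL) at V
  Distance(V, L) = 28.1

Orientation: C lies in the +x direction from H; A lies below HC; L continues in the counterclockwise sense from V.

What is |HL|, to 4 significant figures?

58.66

On A1, C sits at bearing 90° from A; an 89° counterclockwise sweep puts V at bearing 179°, so V = A + 12.0·(cos 179°, sin 179°) = (43.50, -11.79). The tangent condition forces AV to be normal to VL, so VL runs along (−sin 179°, cos 179°); with |VL| = 28.1, L = (43.01, -39.89). Then |HL| = |L − H| = 58.66.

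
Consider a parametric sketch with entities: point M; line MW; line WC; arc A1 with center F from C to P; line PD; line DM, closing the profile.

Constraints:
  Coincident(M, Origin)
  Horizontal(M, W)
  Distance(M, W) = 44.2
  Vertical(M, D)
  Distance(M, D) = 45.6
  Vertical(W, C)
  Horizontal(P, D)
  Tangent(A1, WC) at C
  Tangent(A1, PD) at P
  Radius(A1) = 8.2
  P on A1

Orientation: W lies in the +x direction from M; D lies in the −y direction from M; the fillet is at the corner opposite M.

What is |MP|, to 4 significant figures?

58.10

M is at the origin; M and W share the same y with |MW| = 44.2 and W on the +x side, so W = (44.20, 0.000). MD is vertical with |MD| = 45.6 and D on the −y side, so D = (0.000, -45.60). The virtual corner opposite M is at (44.20, -45.60). A1 meets WC tangentially, so FC is at right angles to WC and tangency of A1 to PD means the radius FP is perpendicular to PD, with radius 8.2, so the center F sits 8.2 in from both sides at F = (36.00, -37.40). That places the tangent points at C = (44.20, -37.40) on WC and P = (36.00, -45.60) on PD. Then |MP| = |P − M| = 58.10.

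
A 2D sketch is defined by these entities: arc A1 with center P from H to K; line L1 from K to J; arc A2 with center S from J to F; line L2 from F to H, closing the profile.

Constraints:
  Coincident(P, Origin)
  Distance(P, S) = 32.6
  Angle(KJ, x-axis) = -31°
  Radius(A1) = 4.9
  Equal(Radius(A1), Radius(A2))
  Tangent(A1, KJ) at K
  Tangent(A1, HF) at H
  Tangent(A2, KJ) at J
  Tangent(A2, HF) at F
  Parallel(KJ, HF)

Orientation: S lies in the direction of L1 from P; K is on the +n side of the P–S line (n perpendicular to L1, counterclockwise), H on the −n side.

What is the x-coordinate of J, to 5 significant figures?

30.467

The slot axis is L1's direction at -31.0°, so u = (cos -31.0°, sin -31.0°) = (0.85717, -0.51504) and n = (−sin -31.0°, cos -31.0°) = (0.51504, 0.85717). P is at the origin and S lies 32.6 along u from P, so S = 32.6·u = (27.944, -16.790). Tangency of A1 to both parallel lines with radius 4.9 puts K and H at P ± 4.9·n: K = (2.5237, 4.2001), H = (-2.5237, -4.2001). Equal radii place J and F the same way about S: J = S + 4.9·n = (30.467, -12.590), F = S − 4.9·n = (25.420, -20.990). So J.x = 30.467.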